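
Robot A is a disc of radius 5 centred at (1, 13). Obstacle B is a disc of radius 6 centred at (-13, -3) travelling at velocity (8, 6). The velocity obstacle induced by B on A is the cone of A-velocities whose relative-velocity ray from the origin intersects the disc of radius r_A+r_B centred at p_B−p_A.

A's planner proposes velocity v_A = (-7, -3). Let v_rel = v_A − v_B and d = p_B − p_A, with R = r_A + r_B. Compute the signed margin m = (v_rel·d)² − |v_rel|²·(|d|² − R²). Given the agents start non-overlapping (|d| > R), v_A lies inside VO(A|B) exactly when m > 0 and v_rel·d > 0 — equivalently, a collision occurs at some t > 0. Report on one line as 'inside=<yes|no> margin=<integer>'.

d = (-14, -16),  |d|² = 452;  R = 5+6 = 11,  c = 452−11² = 331
v_rel = (-15, -9),  |v_rel|² = 306;  v_rel·d = (-15)·(-14) + (-9)·(-16) = 354
306·t² − 708·t + 331 = 0  ⇒  m = 354² − 306·331 = 24030
m = 24030 > 0,  v_rel·d = 354 > 0  ⇒  inside

inside=yes margin=24030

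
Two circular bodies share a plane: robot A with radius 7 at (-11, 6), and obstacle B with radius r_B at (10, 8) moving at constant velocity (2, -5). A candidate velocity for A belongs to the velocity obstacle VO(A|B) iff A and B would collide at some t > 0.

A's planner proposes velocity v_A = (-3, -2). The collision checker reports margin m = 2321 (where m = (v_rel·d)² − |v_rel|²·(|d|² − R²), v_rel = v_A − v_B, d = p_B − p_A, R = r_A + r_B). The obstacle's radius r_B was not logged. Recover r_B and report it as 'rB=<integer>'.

m = 2321
d = (21, 2);  v_rel = (-5, 3),  |v_rel|² = 34
v_rel×d = (-5)·(2) − (3)·(21) = -73
since m = R²·34 − (-73)²:  R² = (5329 + 2321) / 34 = 225
R = √225 = 15  ⇒  r_B = 15 − 7 = 8

rB=8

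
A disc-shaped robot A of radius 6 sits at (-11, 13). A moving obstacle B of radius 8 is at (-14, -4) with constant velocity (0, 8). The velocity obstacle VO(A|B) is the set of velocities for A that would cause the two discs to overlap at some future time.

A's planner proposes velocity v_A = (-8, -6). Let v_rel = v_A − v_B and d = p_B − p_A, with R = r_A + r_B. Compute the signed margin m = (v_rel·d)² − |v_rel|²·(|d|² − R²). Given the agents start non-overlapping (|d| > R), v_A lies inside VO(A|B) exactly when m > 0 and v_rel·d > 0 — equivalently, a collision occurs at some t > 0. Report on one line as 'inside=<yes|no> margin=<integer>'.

d = (-3, -17),  |d|² = 298;  R = 6+8 = 14,  c = 298−14² = 102
v_rel = (-8, -14),  |v_rel|² = 260;  v_rel·d = (-8)·(-3) + (-14)·(-17) = 262
260·t² − 524·t + 102 = 0  ⇒  m = 262² − 260·102 = 42124
m = 42124 > 0,  v_rel·d = 262 > 0  ⇒  inside

inside=yes margin=42124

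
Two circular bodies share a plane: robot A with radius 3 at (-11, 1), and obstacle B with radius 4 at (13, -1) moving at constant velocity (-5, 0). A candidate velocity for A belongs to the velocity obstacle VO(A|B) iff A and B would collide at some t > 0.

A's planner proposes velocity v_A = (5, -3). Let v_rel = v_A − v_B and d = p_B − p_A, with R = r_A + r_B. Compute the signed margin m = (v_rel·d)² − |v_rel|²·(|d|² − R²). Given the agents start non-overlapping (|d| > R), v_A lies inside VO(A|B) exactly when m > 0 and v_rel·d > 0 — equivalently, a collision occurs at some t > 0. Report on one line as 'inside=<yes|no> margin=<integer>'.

d = (24, -2),  |d|² = 580;  R = 3+4 = 7,  c = 580−7² = 531
v_rel = (10, -3),  |v_rel|² = 109;  v_rel·d = (10)·(24) + (-3)·(-2) = 246
109·t² − 492·t + 531 = 0  ⇒  m = 246² − 109·531 = 2637
m = 2637 > 0,  v_rel·d = 246 > 0  ⇒  inside

inside=yes margin=2637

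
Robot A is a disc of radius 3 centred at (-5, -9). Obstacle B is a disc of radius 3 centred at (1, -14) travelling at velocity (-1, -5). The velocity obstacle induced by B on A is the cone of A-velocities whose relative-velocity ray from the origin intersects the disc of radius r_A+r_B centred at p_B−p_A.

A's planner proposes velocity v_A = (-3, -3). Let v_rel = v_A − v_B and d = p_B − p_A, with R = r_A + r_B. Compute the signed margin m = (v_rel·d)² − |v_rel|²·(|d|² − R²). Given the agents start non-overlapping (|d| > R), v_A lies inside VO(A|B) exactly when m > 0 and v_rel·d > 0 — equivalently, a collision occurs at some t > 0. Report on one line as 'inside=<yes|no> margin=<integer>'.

d = (6, -5),  |d|² = 61;  R = 3+3 = 6,  c = 61−6² = 25
v_rel = (-2, 2),  |v_rel|² = 8;  v_rel·d = (-2)·(6) + (2)·(-5) = -22
8·t² + 44·t + 25 = 0  ⇒  m = (-22)² − 8·25 = 284
m = 284 > 0,  v_rel·d = -22 < 0  ⇒  outside

inside=no margin=284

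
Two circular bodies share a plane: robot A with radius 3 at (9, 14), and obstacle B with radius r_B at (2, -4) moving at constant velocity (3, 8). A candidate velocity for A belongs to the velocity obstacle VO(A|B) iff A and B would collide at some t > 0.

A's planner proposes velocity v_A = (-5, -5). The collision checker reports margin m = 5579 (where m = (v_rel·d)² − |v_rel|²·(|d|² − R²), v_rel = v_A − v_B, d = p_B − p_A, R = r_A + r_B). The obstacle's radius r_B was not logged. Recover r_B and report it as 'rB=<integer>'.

m = 5579
d = (-7, -18);  v_rel = (-8, -13),  |v_rel|² = 233
v_rel×d = (-8)·(-18) − (-13)·(-7) = 53
since m = R²·233 − 53²:  R² = (2809 + 5579) / 233 = 36
R = √36 = 6  ⇒  r_B = 6 − 3 = 3

rB=3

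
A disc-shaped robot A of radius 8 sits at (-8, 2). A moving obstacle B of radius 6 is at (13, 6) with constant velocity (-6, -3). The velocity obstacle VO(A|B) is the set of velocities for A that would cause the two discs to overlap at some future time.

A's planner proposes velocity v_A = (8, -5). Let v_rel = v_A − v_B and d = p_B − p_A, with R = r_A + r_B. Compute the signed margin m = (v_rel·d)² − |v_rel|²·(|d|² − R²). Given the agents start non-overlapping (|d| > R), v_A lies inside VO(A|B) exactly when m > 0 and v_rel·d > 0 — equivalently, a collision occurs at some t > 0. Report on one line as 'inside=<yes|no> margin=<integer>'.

d = (21, 4),  |d|² = 457;  R = 8+6 = 14,  c = 457−14² = 261
v_rel = (14, -2),  |v_rel|² = 200;  v_rel·d = (14)·(21) + (-2)·(4) = 286
200·t² − 572·t + 261 = 0  ⇒  m = 286² − 200·261 = 29596
m = 29596 > 0,  v_rel·d = 286 > 0  ⇒  inside

inside=yes margin=29596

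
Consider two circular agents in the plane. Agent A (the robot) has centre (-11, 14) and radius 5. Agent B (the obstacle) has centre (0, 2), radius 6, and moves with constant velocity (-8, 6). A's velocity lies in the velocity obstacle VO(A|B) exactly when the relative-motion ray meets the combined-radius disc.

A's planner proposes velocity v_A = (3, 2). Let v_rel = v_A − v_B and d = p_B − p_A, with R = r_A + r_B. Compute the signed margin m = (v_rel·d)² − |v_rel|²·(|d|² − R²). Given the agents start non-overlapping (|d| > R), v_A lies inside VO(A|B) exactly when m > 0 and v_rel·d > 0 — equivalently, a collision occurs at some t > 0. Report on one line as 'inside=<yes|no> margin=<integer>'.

d = (11, -12),  |d|² = 265;  R = 5+6 = 11,  c = 265−11² = 144
v_rel = (11, -4),  |v_rel|² = 137;  v_rel·d = (11)·(11) + (-4)·(-12) = 169
137·t² − 338·t + 144 = 0  ⇒  m = 169² − 137·144 = 8833
m = 8833 > 0,  v_rel·d = 169 > 0  ⇒  inside

inside=yes margin=8833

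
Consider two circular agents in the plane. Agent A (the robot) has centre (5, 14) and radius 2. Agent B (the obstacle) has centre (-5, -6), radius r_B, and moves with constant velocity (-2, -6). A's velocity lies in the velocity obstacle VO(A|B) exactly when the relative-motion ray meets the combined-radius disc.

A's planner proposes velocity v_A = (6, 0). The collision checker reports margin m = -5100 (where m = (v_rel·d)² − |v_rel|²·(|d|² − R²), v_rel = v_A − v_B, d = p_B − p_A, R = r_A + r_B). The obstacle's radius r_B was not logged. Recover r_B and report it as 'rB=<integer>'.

m = -5100
d = (-10, -20);  v_rel = (8, 6),  |v_rel|² = 100
v_rel×d = (8)·(-20) − (6)·(-10) = -100
since m = R²·100 − (-100)²:  R² = (10000 + -5100) / 100 = 49
R = √49 = 7  ⇒  r_B = 7 − 2 = 5

rB=5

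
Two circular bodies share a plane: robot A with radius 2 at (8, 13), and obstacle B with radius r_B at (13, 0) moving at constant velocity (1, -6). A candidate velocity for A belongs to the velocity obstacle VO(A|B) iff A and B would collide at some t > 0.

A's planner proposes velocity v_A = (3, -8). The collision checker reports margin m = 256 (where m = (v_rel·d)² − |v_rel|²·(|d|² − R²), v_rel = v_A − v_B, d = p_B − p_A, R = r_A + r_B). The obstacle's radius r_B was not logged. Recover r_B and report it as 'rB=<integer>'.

m = 256
d = (5, -13);  v_rel = (2, -2),  |v_rel|² = 8
v_rel×d = (2)·(-13) − (-2)·(5) = -16
since m = R²·8 − (-16)²:  R² = (256 + 256) / 8 = 64
R = √64 = 8  ⇒  r_B = 8 − 2 = 6

rB=6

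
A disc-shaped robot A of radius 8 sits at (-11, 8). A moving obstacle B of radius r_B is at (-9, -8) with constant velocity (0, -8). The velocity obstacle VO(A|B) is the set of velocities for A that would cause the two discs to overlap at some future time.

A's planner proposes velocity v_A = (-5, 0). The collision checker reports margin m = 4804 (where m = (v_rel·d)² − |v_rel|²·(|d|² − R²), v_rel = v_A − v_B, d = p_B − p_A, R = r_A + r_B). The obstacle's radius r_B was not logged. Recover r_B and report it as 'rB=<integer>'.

m = 4804
d = (2, -16);  v_rel = (-5, 8),  |v_rel|² = 89
v_rel×d = (-5)·(-16) − (8)·(2) = 64
since m = R²·89 − 64²:  R² = (4096 + 4804) / 89 = 100
R = √100 = 10  ⇒  r_B = 10 − 8 = 2

rB=2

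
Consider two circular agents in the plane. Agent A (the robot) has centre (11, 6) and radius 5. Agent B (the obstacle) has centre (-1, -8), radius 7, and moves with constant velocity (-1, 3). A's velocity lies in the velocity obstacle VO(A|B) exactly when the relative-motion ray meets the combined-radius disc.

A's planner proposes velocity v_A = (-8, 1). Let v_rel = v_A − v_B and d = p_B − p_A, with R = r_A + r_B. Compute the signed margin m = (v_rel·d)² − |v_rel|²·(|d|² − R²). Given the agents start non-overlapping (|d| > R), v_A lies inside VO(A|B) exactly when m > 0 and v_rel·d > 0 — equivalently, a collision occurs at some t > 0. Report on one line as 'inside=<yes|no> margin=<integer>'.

d = (-12, -14),  |d|² = 340;  R = 5+7 = 12,  c = 340−12² = 196
v_rel = (-7, -2),  |v_rel|² = 53;  v_rel·d = (-7)·(-12) + (-2)·(-14) = 112
53·t² − 224·t + 196 = 0  ⇒  m = 112² − 53·196 = 2156
m = 2156 > 0,  v_rel·d = 112 > 0  ⇒  inside

inside=yes margin=2156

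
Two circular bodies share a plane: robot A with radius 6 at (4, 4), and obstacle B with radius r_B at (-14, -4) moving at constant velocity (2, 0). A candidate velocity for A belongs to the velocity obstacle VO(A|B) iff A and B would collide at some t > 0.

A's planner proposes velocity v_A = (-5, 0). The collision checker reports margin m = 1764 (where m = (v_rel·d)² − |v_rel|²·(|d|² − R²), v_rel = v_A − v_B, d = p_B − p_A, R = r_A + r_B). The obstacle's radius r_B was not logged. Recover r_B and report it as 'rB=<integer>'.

m = 1764
d = (-18, -8);  v_rel = (-7, 0),  |v_rel|² = 49
v_rel×d = (-7)·(-8) − (0)·(-18) = 56
since m = R²·49 − 56²:  R² = (3136 + 1764) / 49 = 100
R = √100 = 10  ⇒  r_B = 10 − 6 = 4

rB=4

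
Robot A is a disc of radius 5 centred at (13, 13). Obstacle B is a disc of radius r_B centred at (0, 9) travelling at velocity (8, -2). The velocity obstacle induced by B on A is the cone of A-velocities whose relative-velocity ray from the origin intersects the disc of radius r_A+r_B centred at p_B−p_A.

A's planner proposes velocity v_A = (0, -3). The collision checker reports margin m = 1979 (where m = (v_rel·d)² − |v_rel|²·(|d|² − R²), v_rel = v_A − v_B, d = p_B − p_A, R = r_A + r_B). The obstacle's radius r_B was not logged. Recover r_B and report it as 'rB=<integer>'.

m = 1979
d = (-13, -4);  v_rel = (-8, -1),  |v_rel|² = 65
v_rel×d = (-8)·(-4) − (-1)·(-13) = 19
since m = R²·65 − 19²:  R² = (361 + 1979) / 65 = 36
R = √36 = 6  ⇒  r_B = 6 − 5 = 1

rB=1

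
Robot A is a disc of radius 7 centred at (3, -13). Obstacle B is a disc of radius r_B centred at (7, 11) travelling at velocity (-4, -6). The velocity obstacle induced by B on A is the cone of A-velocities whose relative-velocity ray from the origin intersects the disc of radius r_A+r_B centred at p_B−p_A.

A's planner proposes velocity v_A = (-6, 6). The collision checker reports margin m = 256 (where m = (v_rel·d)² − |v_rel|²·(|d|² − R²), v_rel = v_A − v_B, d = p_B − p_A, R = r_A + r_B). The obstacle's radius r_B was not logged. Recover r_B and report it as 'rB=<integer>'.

m = 256
d = (4, 24);  v_rel = (-2, 12),  |v_rel|² = 148
v_rel×d = (-2)·(24) − (12)·(4) = -96
since m = R²·148 − (-96)²:  R² = (9216 + 256) / 148 = 64
R = √64 = 8  ⇒  r_B = 8 − 7 = 1

rB=1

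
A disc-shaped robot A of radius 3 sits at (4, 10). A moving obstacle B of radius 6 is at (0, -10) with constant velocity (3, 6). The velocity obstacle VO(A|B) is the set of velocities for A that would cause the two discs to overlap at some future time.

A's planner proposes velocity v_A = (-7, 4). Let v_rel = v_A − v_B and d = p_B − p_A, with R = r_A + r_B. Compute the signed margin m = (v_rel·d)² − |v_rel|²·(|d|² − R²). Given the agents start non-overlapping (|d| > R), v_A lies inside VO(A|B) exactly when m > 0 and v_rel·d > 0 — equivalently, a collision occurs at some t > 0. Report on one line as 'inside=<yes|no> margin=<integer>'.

d = (-4, -20),  |d|² = 416;  R = 3+6 = 9,  c = 416−9² = 335
v_rel = (-10, -2),  |v_rel|² = 104;  v_rel·d = (-10)·(-4) + (-2)·(-20) = 80
104·t² − 160·t + 335 = 0  ⇒  m = 80² − 104·335 = -28440
m = -28440 < 0,  v_rel·d = 80 > 0  ⇒  outside

inside=no margin=-28440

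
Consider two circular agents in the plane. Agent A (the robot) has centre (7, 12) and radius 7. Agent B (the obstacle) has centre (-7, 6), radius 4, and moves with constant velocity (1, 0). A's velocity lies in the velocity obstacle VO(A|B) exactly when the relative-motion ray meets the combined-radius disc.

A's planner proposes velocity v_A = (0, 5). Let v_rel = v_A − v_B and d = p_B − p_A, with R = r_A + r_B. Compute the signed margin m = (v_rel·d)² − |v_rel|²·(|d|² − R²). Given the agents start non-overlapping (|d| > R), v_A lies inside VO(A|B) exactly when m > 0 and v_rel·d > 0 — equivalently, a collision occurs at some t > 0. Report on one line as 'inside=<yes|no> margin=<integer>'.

d = (-14, -6),  |d|² = 232;  R = 7+4 = 11,  c = 232−11² = 111
v_rel = (-1, 5),  |v_rel|² = 26;  v_rel·d = (-1)·(-14) + (5)·(-6) = -16
26·t² + 32·t + 111 = 0  ⇒  m = (-16)² − 26·111 = -2630
m = -2630 < 0,  v_rel·d = -16 < 0  ⇒  outside

inside=no margin=-2630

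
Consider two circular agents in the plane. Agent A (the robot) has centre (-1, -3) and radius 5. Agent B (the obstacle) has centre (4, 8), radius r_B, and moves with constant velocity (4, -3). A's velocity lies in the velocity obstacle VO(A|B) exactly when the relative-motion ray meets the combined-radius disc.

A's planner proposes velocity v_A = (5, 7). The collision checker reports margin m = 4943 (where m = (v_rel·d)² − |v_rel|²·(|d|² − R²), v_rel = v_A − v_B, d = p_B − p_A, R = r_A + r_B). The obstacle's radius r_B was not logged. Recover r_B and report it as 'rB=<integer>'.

m = 4943
d = (5, 11);  v_rel = (1, 10),  |v_rel|² = 101
v_rel×d = (1)·(11) − (10)·(5) = -39
since m = R²·101 − (-39)²:  R² = (1521 + 4943) / 101 = 64
R = √64 = 8  ⇒  r_B = 8 − 5 = 3

rB=3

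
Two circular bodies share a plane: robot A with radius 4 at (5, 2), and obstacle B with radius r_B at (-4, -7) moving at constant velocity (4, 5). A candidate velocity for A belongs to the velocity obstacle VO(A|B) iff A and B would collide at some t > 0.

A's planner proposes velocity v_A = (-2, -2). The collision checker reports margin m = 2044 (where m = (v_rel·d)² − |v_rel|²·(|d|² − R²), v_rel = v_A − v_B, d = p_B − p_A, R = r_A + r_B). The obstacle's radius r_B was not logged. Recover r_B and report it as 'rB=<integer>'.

m = 2044
d = (-9, -9);  v_rel = (-6, -7),  |v_rel|² = 85
v_rel×d = (-6)·(-9) − (-7)·(-9) = -9
since m = R²·85 − (-9)²:  R² = (81 + 2044) / 85 = 25
R = √25 = 5  ⇒  r_B = 5 − 4 = 1

rB=1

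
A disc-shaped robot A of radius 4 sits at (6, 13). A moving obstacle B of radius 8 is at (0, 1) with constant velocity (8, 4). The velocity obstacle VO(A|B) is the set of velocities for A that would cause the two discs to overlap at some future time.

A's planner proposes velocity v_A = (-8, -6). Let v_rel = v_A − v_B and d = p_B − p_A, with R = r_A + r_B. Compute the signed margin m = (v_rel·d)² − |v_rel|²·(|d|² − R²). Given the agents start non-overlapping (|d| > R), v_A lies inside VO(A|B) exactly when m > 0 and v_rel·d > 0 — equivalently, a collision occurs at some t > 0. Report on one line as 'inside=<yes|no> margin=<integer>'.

d = (-6, -12),  |d|² = 180;  R = 4+8 = 12,  c = 180−12² = 36
v_rel = (-16, -10),  |v_rel|² = 356;  v_rel·d = (-16)·(-6) + (-10)·(-12) = 216
356·t² − 432·t + 36 = 0  ⇒  m = 216² − 356·36 = 33840
m = 33840 > 0,  v_rel·d = 216 > 0  ⇒  inside

inside=yes margin=33840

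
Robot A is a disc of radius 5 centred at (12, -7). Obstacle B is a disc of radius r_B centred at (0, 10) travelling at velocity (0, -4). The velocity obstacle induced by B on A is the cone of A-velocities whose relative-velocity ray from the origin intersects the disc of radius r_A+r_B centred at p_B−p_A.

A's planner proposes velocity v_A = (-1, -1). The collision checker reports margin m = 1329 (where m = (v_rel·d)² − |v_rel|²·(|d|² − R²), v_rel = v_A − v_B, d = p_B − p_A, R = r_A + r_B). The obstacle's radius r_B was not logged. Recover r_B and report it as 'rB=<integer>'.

m = 1329
d = (-12, 17);  v_rel = (-1, 3),  |v_rel|² = 10
v_rel×d = (-1)·(17) − (3)·(-12) = 19
since m = R²·10 − 19²:  R² = (361 + 1329) / 10 = 169
R = √169 = 13  ⇒  r_B = 13 − 5 = 8

rB=8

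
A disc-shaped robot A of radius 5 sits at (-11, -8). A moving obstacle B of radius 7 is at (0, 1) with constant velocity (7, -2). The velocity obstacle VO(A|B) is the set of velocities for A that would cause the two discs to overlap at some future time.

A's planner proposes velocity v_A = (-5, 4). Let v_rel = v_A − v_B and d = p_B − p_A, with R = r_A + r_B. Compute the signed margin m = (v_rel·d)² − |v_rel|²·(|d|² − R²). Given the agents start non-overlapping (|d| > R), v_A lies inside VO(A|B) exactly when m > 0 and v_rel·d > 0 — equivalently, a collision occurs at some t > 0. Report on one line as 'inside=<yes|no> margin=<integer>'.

d = (11, 9),  |d|² = 202;  R = 5+7 = 12,  c = 202−12² = 58
v_rel = (-12, 6),  |v_rel|² = 180;  v_rel·d = (-12)·(11) + (6)·(9) = -78
180·t² + 156·t + 58 = 0  ⇒  m = (-78)² − 180·58 = -4356
m = -4356 < 0,  v_rel·d = -78 < 0  ⇒  outside

inside=no margin=-4356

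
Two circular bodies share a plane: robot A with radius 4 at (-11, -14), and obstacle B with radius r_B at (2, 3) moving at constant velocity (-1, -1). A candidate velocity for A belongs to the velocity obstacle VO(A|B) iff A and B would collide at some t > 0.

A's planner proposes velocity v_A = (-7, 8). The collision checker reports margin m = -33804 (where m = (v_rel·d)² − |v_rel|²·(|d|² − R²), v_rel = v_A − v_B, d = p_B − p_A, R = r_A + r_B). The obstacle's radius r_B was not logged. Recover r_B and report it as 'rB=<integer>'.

m = -33804
d = (13, 17);  v_rel = (-6, 9),  |v_rel|² = 117
v_rel×d = (-6)·(17) − (9)·(13) = -219
since m = R²·117 − (-219)²:  R² = (47961 + -33804) / 117 = 121
R = √121 = 11  ⇒  r_B = 11 − 4 = 7

rB=7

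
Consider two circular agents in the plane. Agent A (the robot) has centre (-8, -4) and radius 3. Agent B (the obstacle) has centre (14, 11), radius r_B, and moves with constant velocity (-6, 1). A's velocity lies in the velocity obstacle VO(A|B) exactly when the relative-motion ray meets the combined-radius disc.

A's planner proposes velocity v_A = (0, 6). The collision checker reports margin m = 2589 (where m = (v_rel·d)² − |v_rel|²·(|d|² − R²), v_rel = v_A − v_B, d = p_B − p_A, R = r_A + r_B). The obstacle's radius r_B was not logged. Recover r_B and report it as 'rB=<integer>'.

m = 2589
d = (22, 15);  v_rel = (6, 5),  |v_rel|² = 61
v_rel×d = (6)·(15) − (5)·(22) = -20
since m = R²·61 − (-20)²:  R² = (400 + 2589) / 61 = 49
R = √49 = 7  ⇒  r_B = 7 − 3 = 4

rB=4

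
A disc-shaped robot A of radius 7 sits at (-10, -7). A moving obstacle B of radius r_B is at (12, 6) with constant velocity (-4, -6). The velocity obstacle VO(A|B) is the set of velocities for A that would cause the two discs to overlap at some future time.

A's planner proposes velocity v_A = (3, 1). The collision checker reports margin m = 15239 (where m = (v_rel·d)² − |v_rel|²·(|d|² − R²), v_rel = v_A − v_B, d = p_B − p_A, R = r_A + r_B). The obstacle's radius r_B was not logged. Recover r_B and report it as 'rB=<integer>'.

m = 15239
d = (22, 13);  v_rel = (7, 7),  |v_rel|² = 98
v_rel×d = (7)·(13) − (7)·(22) = -63
since m = R²·98 − (-63)²:  R² = (3969 + 15239) / 98 = 196
R = √196 = 14  ⇒  r_B = 14 − 7 = 7

rB=7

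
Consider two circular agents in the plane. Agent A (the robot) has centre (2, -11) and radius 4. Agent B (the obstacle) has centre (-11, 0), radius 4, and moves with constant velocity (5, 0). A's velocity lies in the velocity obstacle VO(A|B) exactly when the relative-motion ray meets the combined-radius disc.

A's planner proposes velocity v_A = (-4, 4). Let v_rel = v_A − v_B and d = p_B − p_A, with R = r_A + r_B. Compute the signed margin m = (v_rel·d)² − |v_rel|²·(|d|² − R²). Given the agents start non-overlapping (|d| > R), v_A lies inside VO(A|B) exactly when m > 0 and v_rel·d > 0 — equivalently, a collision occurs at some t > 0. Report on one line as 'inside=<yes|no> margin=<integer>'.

d = (-13, 11),  |d|² = 290;  R = 4+4 = 8,  c = 290−8² = 226
v_rel = (-9, 4),  |v_rel|² = 97;  v_rel·d = (-9)·(-13) + (4)·(11) = 161
97·t² − 322·t + 226 = 0  ⇒  m = 161² − 97·226 = 3999
m = 3999 > 0,  v_rel·d = 161 > 0  ⇒  inside

inside=yes margin=3999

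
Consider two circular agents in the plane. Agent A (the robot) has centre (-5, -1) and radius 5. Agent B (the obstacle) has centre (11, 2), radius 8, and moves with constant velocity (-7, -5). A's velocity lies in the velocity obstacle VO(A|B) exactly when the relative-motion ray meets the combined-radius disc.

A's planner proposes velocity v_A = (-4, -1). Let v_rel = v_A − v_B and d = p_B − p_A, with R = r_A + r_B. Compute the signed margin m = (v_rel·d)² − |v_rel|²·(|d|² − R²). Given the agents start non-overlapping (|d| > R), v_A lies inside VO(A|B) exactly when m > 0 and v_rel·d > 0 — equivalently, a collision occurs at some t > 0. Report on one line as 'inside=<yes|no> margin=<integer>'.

d = (16, 3),  |d|² = 265;  R = 5+8 = 13,  c = 265−13² = 96
v_rel = (3, 4),  |v_rel|² = 25;  v_rel·d = (3)·(16) + (4)·(3) = 60
25·t² − 120·t + 96 = 0  ⇒  m = 60² − 25·96 = 1200
m = 1200 > 0,  v_rel·d = 60 > 0  ⇒  inside

inside=yes margin=1200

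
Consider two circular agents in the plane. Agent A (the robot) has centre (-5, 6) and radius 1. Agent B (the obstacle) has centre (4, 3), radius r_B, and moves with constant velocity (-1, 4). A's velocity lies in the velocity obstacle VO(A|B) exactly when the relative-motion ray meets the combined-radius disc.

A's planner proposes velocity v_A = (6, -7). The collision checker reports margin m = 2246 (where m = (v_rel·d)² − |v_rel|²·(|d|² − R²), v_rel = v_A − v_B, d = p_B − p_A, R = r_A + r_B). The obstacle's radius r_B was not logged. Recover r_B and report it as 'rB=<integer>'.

m = 2246
d = (9, -3);  v_rel = (7, -11),  |v_rel|² = 170
v_rel×d = (7)·(-3) − (-11)·(9) = 78
since m = R²·170 − 78²:  R² = (6084 + 2246) / 170 = 49
R = √49 = 7  ⇒  r_B = 7 − 1 = 6

rB=6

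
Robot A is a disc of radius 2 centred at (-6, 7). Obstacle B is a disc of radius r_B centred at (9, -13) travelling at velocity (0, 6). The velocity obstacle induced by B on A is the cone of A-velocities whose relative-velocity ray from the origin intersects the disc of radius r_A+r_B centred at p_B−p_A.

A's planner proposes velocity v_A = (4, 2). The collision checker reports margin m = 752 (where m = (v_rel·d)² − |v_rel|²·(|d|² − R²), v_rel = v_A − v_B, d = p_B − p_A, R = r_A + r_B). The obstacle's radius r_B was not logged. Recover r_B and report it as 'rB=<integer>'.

m = 752
d = (15, -20);  v_rel = (4, -4),  |v_rel|² = 32
v_rel×d = (4)·(-20) − (-4)·(15) = -20
since m = R²·32 − (-20)²:  R² = (400 + 752) / 32 = 36
R = √36 = 6  ⇒  r_B = 6 − 2 = 4

rB=4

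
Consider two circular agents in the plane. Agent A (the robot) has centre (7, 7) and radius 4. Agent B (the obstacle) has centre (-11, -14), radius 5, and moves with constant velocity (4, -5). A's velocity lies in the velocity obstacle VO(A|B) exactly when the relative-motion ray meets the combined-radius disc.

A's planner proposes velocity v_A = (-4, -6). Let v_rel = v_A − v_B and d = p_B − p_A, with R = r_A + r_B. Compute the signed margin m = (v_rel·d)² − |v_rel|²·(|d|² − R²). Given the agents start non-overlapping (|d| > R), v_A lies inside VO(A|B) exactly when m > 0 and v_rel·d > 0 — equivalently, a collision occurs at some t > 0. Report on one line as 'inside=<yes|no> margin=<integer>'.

d = (-18, -21),  |d|² = 765;  R = 4+5 = 9,  c = 765−9² = 684
v_rel = (-8, -1),  |v_rel|² = 65;  v_rel·d = (-8)·(-18) + (-1)·(-21) = 165
65·t² − 330·t + 684 = 0  ⇒  m = 165² − 65·684 = -17235
m = -17235 < 0,  v_rel·d = 165 > 0  ⇒  outside

inside=no margin=-17235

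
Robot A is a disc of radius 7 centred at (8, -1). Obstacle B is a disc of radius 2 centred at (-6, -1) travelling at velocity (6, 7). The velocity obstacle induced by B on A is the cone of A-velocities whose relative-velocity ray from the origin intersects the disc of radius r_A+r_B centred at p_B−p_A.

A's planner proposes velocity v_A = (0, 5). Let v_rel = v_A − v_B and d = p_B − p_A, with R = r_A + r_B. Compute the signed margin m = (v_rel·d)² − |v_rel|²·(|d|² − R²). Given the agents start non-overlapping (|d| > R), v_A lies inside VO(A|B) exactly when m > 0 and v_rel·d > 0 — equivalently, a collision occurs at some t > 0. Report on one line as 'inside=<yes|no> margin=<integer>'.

d = (-14, 0),  |d|² = 196;  R = 7+2 = 9,  c = 196−9² = 115
v_rel = (-6, -2),  |v_rel|² = 40;  v_rel·d = (-6)·(-14) + (-2)·(0) = 84
40·t² − 168·t + 115 = 0  ⇒  m = 84² − 40·115 = 2456
m = 2456 > 0,  v_rel·d = 84 > 0  ⇒  inside

inside=yes margin=2456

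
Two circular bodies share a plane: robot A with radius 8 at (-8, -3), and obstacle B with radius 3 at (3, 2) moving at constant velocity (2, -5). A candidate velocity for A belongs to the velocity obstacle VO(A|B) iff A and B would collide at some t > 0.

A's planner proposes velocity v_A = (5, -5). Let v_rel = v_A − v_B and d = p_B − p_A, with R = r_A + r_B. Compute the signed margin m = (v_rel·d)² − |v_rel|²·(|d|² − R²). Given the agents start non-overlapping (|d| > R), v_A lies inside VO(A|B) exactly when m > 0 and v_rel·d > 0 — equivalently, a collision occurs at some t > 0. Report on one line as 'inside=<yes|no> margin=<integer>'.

d = (11, 5),  |d|² = 146;  R = 8+3 = 11,  c = 146−11² = 25
v_rel = (3, 0),  |v_rel|² = 9;  v_rel·d = (3)·(11) + (0)·(5) = 33
9·t² − 66·t + 25 = 0  ⇒  m = 33² − 9·25 = 864
m = 864 > 0,  v_rel·d = 33 > 0  ⇒  inside

inside=yes margin=864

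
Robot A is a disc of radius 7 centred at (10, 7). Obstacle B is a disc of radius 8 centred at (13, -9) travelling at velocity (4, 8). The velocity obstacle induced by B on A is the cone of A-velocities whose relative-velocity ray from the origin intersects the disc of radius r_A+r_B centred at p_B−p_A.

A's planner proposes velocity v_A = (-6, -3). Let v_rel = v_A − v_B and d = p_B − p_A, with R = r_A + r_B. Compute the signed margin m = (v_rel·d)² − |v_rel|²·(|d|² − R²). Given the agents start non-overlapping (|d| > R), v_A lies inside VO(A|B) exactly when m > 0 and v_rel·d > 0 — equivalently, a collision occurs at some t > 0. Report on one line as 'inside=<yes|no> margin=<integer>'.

d = (3, -16),  |d|² = 265;  R = 7+8 = 15,  c = 265−15² = 40
v_rel = (-10, -11),  |v_rel|² = 221;  v_rel·d = (-10)·(3) + (-11)·(-16) = 146
221·t² − 292·t + 40 = 0  ⇒  m = 146² − 221·40 = 12476
m = 12476 > 0,  v_rel·d = 146 > 0  ⇒  inside

inside=yes margin=12476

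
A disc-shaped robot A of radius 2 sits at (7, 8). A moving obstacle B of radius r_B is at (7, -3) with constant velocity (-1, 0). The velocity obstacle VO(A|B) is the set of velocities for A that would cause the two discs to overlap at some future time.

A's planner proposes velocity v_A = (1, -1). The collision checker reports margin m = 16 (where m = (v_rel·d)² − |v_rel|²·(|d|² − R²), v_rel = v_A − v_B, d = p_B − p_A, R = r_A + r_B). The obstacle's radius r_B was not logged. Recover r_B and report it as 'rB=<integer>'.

m = 16
d = (0, -11);  v_rel = (2, -1),  |v_rel|² = 5
v_rel×d = (2)·(-11) − (-1)·(0) = -22
since m = R²·5 − (-22)²:  R² = (484 + 16) / 5 = 100
R = √100 = 10  ⇒  r_B = 10 − 2 = 8

rB=8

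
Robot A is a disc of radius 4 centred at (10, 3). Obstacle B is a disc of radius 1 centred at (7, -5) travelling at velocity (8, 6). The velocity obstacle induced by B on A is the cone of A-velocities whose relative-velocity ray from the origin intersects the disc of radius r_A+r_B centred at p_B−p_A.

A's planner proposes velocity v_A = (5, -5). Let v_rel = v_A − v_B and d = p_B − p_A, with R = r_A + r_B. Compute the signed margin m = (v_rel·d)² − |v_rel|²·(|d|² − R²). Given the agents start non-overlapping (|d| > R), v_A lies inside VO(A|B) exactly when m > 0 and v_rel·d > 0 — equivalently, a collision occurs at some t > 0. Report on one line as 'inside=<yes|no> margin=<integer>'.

d = (-3, -8),  |d|² = 73;  R = 4+1 = 5,  c = 73−5² = 48
v_rel = (-3, -11),  |v_rel|² = 130;  v_rel·d = (-3)·(-3) + (-11)·(-8) = 97
130·t² − 194·t + 48 = 0  ⇒  m = 97² − 130·48 = 3169
m = 3169 > 0,  v_rel·d = 97 > 0  ⇒  inside

inside=yes margin=3169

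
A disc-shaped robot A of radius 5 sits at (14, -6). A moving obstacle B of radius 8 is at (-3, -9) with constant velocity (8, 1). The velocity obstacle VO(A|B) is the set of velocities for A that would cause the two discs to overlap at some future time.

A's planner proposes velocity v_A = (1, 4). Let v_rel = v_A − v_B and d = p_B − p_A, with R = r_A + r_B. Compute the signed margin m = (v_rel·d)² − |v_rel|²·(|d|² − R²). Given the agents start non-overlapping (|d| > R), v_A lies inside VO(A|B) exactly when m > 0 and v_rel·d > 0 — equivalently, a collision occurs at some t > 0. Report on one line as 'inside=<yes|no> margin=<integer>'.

d = (-17, -3),  |d|² = 298;  R = 5+8 = 13,  c = 298−13² = 129
v_rel = (-7, 3),  |v_rel|² = 58;  v_rel·d = (-7)·(-17) + (3)·(-3) = 110
58·t² − 220·t + 129 = 0  ⇒  m = 110² − 58·129 = 4618
m = 4618 > 0,  v_rel·d = 110 > 0  ⇒  inside

inside=yes margin=4618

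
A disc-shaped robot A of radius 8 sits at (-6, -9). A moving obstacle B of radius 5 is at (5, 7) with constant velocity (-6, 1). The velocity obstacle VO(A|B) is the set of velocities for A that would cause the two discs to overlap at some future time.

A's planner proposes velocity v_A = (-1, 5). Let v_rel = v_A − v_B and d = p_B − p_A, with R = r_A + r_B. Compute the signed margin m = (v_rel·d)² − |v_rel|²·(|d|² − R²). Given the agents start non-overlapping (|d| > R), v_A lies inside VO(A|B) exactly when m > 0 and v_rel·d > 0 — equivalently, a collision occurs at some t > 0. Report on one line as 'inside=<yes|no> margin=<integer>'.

d = (11, 16),  |d|² = 377;  R = 8+5 = 13,  c = 377−13² = 208
v_rel = (5, 4),  |v_rel|² = 41;  v_rel·d = (5)·(11) + (4)·(16) = 119
41·t² − 238·t + 208 = 0  ⇒  m = 119² − 41·208 = 5633
m = 5633 > 0,  v_rel·d = 119 > 0  ⇒  inside

inside=yes margin=5633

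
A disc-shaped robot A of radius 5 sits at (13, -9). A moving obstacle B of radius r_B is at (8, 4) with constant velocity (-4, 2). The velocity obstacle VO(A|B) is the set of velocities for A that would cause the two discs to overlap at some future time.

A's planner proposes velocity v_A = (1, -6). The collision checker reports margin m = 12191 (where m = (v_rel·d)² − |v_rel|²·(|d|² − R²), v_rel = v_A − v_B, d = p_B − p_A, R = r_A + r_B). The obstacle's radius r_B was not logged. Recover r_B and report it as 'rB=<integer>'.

m = 12191
d = (-5, 13);  v_rel = (5, -8),  |v_rel|² = 89
v_rel×d = (5)·(13) − (-8)·(-5) = 25
since m = R²·89 − 25²:  R² = (625 + 12191) / 89 = 144
R = √144 = 12  ⇒  r_B = 12 − 5 = 7

rB=7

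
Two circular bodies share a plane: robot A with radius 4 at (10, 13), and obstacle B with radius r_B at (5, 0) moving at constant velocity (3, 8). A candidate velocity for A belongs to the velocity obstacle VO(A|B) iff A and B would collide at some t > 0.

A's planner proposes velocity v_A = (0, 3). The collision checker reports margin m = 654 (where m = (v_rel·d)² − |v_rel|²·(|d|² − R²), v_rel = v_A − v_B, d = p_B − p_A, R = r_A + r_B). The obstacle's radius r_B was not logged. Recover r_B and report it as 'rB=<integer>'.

m = 654
d = (-5, -13);  v_rel = (-3, -5),  |v_rel|² = 34
v_rel×d = (-3)·(-13) − (-5)·(-5) = 14
since m = R²·34 − 14²:  R² = (196 + 654) / 34 = 25
R = √25 = 5  ⇒  r_B = 5 − 4 = 1

rB=1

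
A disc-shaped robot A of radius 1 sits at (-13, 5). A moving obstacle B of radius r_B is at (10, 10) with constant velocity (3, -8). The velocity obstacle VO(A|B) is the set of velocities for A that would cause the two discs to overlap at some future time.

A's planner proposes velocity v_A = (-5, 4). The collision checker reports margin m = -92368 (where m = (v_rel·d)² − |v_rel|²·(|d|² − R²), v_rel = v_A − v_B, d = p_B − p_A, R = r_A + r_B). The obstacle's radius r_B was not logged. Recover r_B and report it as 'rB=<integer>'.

m = -92368
d = (23, 5);  v_rel = (-8, 12),  |v_rel|² = 208
v_rel×d = (-8)·(5) − (12)·(23) = -316
since m = R²·208 − (-316)²:  R² = (99856 + -92368) / 208 = 36
R = √36 = 6  ⇒  r_B = 6 − 1 = 5

rB=5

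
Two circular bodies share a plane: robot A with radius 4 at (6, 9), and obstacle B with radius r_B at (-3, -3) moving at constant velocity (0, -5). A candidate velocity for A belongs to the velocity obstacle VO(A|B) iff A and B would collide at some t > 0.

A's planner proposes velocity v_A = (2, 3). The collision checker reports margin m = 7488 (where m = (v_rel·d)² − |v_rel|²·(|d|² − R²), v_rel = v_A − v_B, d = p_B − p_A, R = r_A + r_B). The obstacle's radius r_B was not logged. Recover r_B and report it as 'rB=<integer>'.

m = 7488
d = (-9, -12);  v_rel = (2, 8),  |v_rel|² = 68
v_rel×d = (2)·(-12) − (8)·(-9) = 48
since m = R²·68 − 48²:  R² = (2304 + 7488) / 68 = 144
R = √144 = 12  ⇒  r_B = 12 − 4 = 8

rB=8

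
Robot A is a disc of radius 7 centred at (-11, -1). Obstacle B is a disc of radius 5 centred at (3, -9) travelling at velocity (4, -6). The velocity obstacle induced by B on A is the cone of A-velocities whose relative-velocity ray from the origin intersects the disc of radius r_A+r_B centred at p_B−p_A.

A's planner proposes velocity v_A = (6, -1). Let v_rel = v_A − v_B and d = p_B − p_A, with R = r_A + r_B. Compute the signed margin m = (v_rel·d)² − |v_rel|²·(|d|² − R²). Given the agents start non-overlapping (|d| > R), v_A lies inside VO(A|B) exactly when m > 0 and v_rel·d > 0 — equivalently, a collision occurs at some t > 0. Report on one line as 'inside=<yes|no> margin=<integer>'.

d = (14, -8),  |d|² = 260;  R = 7+5 = 12,  c = 260−12² = 116
v_rel = (2, 5),  |v_rel|² = 29;  v_rel·d = (2)·(14) + (5)·(-8) = -12
29·t² + 24·t + 116 = 0  ⇒  m = (-12)² − 29·116 = -3220
m = -3220 < 0,  v_rel·d = -12 < 0  ⇒  outside

inside=no margin=-3220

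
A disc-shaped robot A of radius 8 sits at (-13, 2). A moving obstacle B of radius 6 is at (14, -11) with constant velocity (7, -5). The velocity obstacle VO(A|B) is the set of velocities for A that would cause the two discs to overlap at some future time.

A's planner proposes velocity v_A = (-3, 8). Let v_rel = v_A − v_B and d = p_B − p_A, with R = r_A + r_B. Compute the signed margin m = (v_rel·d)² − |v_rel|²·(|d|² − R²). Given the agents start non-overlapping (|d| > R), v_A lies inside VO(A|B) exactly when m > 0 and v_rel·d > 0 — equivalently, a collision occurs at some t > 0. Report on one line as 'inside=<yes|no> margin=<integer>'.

d = (27, -13),  |d|² = 898;  R = 8+6 = 14,  c = 898−14² = 702
v_rel = (-10, 13),  |v_rel|² = 269;  v_rel·d = (-10)·(27) + (13)·(-13) = -439
269·t² + 878·t + 702 = 0  ⇒  m = (-439)² − 269·702 = 3883
m = 3883 > 0,  v_rel·d = -439 < 0  ⇒  outside

inside=no margin=3883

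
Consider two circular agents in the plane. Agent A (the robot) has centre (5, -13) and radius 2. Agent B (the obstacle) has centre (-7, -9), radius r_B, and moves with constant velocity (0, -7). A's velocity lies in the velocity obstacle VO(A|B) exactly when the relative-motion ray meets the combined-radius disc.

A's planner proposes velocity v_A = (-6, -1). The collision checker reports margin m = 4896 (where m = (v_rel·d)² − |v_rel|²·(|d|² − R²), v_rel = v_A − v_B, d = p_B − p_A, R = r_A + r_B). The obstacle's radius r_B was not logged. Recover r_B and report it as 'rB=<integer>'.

m = 4896
d = (-12, 4);  v_rel = (-6, 6),  |v_rel|² = 72
v_rel×d = (-6)·(4) − (6)·(-12) = 48
since m = R²·72 − 48²:  R² = (2304 + 4896) / 72 = 100
R = √100 = 10  ⇒  r_B = 10 − 2 = 8

rB=8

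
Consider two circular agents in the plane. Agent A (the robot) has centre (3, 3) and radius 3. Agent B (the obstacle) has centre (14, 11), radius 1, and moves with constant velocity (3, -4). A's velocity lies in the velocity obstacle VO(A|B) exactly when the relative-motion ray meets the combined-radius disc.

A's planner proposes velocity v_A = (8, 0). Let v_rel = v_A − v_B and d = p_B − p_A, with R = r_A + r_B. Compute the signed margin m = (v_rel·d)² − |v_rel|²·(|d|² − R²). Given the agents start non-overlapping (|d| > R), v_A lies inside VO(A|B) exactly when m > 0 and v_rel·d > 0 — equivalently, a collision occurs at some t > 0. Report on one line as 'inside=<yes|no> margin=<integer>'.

d = (11, 8),  |d|² = 185;  R = 3+1 = 4,  c = 185−4² = 169
v_rel = (5, 4),  |v_rel|² = 41;  v_rel·d = (5)·(11) + (4)·(8) = 87
41·t² − 174·t + 169 = 0  ⇒  m = 87² − 41·169 = 640
m = 640 > 0,  v_rel·d = 87 > 0  ⇒  inside

inside=yes margin=640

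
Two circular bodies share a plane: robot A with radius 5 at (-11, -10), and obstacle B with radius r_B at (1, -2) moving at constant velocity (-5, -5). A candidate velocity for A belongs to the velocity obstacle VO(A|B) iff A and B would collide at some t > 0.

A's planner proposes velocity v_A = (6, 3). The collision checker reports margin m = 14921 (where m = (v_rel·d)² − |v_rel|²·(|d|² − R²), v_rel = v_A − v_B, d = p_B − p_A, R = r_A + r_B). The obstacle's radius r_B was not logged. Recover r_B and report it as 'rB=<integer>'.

m = 14921
d = (12, 8);  v_rel = (11, 8),  |v_rel|² = 185
v_rel×d = (11)·(8) − (8)·(12) = -8
since m = R²·185 − (-8)²:  R² = (64 + 14921) / 185 = 81
R = √81 = 9  ⇒  r_B = 9 − 5 = 4

rB=4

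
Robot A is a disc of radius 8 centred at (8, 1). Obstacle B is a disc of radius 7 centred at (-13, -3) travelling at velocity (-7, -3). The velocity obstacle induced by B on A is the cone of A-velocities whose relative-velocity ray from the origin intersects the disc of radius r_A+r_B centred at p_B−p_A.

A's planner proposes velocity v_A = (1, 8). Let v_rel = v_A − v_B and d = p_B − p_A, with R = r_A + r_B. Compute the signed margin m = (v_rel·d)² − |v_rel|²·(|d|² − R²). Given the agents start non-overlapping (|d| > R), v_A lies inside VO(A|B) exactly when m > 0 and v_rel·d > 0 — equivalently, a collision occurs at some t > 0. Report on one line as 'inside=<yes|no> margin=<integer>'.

d = (-21, -4),  |d|² = 457;  R = 8+7 = 15,  c = 457−15² = 232
v_rel = (8, 11),  |v_rel|² = 185;  v_rel·d = (8)·(-21) + (11)·(-4) = -212
185·t² + 424·t + 232 = 0  ⇒  m = (-212)² − 185·232 = 2024
m = 2024 > 0,  v_rel·d = -212 < 0  ⇒  outside

inside=no margin=2024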